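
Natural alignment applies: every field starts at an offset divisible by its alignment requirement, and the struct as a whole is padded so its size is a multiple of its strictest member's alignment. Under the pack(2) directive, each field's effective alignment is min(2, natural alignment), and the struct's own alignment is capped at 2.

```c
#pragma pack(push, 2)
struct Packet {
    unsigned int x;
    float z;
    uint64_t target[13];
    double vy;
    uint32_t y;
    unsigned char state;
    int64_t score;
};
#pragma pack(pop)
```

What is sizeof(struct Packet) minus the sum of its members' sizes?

1

x at 0 (size 4, align 2) → ends 4
z at 4 (size 4, align 2) → ends 8
target at 8 (size 104, align 2) → ends 112
vy at 112 (size 8, align 2) → ends 120
y at 120 (size 4, align 2) → ends 124
state at 124 (size 1, align 1) → ends 125
pad 1 to align 2 for score
score at 126 (size 8, align 2) → ends 134
total 134 bytes, alignment 2
data bytes 133, size 134 → padding 1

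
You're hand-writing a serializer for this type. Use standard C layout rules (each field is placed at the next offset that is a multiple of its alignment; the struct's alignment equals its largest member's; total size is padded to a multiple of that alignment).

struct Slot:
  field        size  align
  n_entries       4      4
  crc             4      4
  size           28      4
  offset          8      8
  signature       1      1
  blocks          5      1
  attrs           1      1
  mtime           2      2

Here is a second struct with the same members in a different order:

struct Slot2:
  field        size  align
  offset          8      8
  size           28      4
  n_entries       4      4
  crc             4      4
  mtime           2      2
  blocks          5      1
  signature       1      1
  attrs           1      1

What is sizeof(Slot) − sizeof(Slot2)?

0..4  n_entries  (4B, 4-aligned)
4..8  crc  (4B, 4-aligned)
8..36  size  (28B, 4-aligned)
36..40  -- padding (4B)
40..48  offset  (8B, 8-aligned)
48..49  signature  (1B, 1-aligned)
49..54  blocks  (5B, 1-aligned)
54..55  attrs  (1B, 1-aligned)
55..56  -- padding (1B)
56..58  mtime  (2B, 2-aligned)
58..64  -- tail padding (6B)
sizeof = 64, alignof = 8
— Slot2 —
0..8  offset  (8B, 8-aligned)
8..36  size  (28B, 4-aligned)
36..40  n_entries  (4B, 4-aligned)
40..44  crc  (4B, 4-aligned)
44..46  mtime  (2B, 2-aligned)
46..51  blocks  (5B, 1-aligned)
51..52  signature  (1B, 1-aligned)
52..53  attrs  (1B, 1-aligned)
53..56  -- tail padding (3B)
sizeof = 56, alignof = 8
64 − 56 = 8

8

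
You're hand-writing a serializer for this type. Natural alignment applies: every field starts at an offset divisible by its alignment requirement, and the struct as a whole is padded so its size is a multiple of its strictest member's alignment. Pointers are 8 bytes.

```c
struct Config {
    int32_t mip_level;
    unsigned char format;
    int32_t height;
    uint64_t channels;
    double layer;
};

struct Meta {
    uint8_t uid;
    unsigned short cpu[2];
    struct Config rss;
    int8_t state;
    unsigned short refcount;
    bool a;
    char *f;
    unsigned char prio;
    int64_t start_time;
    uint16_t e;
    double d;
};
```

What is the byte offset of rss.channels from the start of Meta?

24

Config: mip_level at 0 (size 4, align 4) → ends 4; format at 4 (size 1, align 1) → ends 5; pad 3 to align 4 for height; height at 8 (size 4, align 4) → ends 12; pad 4 to align 8 for channels; channels at 16 (size 8, align 8) → ends 24; layer at 24 (size 8, align 8) → ends 32; total 32 bytes, alignment 8
uid at 0 (size 1, align 1) → ends 1
pad 1 to align 2 for cpu
cpu at 2 (size 4, align 2) → ends 6
pad 2 to align 8 for rss
rss at 8 (size 32, align 8) → ends 40
within Config: channels at 16
8 + 16 = 24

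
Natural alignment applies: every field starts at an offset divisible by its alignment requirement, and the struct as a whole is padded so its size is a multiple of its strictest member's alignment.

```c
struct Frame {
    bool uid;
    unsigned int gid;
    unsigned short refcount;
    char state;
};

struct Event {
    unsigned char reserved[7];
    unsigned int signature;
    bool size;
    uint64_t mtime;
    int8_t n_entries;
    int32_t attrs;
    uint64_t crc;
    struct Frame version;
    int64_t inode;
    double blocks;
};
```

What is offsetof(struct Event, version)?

40

Frame: @0: uid [1B, align 1] → 1; +3 pad (align 4); @4: gid [4B, align 4] → 8; @8: refcount [2B, align 2] → 10; @10: state [1B, align 1] → 11; +1 tail pad (align 4); size 12, align 4
@0: reserved [7B, align 1] → 7
+1 pad (align 4)
@8: signature [4B, align 4] → 12
@12: size [1B, align 1] → 13
+3 pad (align 8)
@16: mtime [8B, align 8] → 24
@24: n_entries [1B, align 1] → 25
+3 pad (align 4)
@28: attrs [4B, align 4] → 32
@32: crc [8B, align 8] → 40
@40: version [12B, align 4] → 52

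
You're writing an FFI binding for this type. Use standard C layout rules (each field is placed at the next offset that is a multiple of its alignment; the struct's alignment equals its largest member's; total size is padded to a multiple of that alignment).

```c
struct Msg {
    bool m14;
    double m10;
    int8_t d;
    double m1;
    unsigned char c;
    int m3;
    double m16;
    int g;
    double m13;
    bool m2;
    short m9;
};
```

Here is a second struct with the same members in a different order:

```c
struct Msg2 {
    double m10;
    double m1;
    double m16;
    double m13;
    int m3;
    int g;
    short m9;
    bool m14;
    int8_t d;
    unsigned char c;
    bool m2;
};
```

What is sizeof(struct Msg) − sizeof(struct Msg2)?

24

0..1  m14  (1B, 1-aligned)
1..8  -- padding (7B)
8..16  m10  (8B, 8-aligned)
16..17  d  (1B, 1-aligned)
17..24  -- padding (7B)
24..32  m1  (8B, 8-aligned)
32..33  c  (1B, 1-aligned)
33..36  -- padding (3B)
36..40  m3  (4B, 4-aligned)
40..48  m16  (8B, 8-aligned)
48..52  g  (4B, 4-aligned)
52..56  -- padding (4B)
56..64  m13  (8B, 8-aligned)
64..65  m2  (1B, 1-aligned)
65..66  -- padding (1B)
66..68  m9  (2B, 2-aligned)
68..72  -- tail padding (4B)
sizeof = 72, alignof = 8
— Msg2 —
0..8  m10  (8B, 8-aligned)
8..16  m1  (8B, 8-aligned)
16..24  m16  (8B, 8-aligned)
24..32  m13  (8B, 8-aligned)
32..36  m3  (4B, 4-aligned)
36..40  g  (4B, 4-aligned)
40..42  m9  (2B, 2-aligned)
42..43  m14  (1B, 1-aligned)
43..44  d  (1B, 1-aligned)
44..45  c  (1B, 1-aligned)
45..46  m2  (1B, 1-aligned)
46..48  -- tail padding (2B)
sizeof = 48, alignof = 8
72 − 48 = 24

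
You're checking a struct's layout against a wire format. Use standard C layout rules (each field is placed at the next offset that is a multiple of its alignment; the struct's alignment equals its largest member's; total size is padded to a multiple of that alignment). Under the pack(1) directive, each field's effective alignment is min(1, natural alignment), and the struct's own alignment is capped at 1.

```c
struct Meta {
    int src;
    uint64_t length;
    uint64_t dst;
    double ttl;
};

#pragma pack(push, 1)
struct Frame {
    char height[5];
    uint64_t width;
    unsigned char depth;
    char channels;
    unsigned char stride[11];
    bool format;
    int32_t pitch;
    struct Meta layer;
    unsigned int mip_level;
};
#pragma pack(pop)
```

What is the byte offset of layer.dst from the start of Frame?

Meta: @0: src [4B, align 4] → 4; +4 pad (align 8); @8: length [8B, align 8] → 16; @16: dst [8B, align 8] → 24; @24: ttl [8B, align 8] → 32; size 32, align 8
@0: height [5B, align 1] → 5
@5: width [8B, align 1] → 13
@13: depth [1B, align 1] → 14
@14: channels [1B, align 1] → 15
@15: stride [11B, align 1] → 26
@26: format [1B, align 1] → 27
@27: pitch [4B, align 1] → 31
@31: layer [32B, align 1] → 63
within Meta: dst at 16
31 + 16 = 47

47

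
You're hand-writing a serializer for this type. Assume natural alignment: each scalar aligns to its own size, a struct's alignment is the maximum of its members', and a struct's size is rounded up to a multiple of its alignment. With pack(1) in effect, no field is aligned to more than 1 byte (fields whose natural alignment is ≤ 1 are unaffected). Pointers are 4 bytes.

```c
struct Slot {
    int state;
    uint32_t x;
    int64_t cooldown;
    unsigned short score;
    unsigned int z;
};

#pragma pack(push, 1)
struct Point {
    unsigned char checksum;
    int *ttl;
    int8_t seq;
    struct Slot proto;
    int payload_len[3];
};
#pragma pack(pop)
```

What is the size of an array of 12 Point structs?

Slot: @0: state [4B, align 4] → 4; @4: x [4B, align 4] → 8; @8: cooldown [8B, align 8] → 16; @16: score [2B, align 2] → 18; +2 pad (align 4); @20: z [4B, align 4] → 24; size 24, align 8
@0: checksum [1B, align 1] → 1
@1: ttl [4B, align 1] → 5
@5: seq [1B, align 1] → 6
@6: proto [24B, align 1] → 30
@30: payload_len [12B, align 1] → 42
size 42, align 1
array of 12: 12 × 42 = 504

504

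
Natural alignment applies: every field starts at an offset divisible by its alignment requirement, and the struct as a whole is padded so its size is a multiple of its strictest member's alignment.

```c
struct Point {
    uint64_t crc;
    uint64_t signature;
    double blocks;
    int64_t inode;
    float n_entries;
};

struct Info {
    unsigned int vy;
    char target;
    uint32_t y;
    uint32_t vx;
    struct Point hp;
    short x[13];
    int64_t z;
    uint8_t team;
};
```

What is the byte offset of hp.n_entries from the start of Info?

48

Point: 0..8  crc  (8B, 8-aligned); 8..16  signature  (8B, 8-aligned); 16..24  blocks  (8B, 8-aligned); 24..32  inode  (8B, 8-aligned); 32..36  n_entries  (4B, 4-aligned); 36..40  -- tail padding (4B); sizeof = 40, alignof = 8
0..4  vy  (4B, 4-aligned)
4..5  target  (1B, 1-aligned)
5..8  -- padding (3B)
8..12  y  (4B, 4-aligned)
12..16  vx  (4B, 4-aligned)
16..56  hp  (40B, 8-aligned)
within Point: n_entries at 32
16 + 32 = 48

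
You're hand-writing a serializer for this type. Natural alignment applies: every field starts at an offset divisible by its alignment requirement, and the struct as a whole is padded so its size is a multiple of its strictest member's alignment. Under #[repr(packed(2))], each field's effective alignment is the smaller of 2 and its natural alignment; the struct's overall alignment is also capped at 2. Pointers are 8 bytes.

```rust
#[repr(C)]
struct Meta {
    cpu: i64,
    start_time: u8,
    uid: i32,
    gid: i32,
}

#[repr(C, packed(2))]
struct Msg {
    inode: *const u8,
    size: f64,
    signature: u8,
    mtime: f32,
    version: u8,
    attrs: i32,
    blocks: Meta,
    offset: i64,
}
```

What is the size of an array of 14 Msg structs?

Meta: @0: cpu [8B, align 8] → 8; @8: start_time [1B, align 1] → 9; +3 pad (align 4); @12: uid [4B, align 4] → 16; @16: gid [4B, align 4] → 20; +4 tail pad (align 8); size 24, align 8
@0: inode [8B, align 2] → 8
@8: size [8B, align 2] → 16
@16: signature [1B, align 1] → 17
+1 pad (align 2)
@18: mtime [4B, align 2] → 22
@22: version [1B, align 1] → 23
+1 pad (align 2)
@24: attrs [4B, align 2] → 28
@28: blocks [24B, align 2] → 52
@52: offset [8B, align 2] → 60
size 60, align 2
array of 14: 14 × 60 = 840

840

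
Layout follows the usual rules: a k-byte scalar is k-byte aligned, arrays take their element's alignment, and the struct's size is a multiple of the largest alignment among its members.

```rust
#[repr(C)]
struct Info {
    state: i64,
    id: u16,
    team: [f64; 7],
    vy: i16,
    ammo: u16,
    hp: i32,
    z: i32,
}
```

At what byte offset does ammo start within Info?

@0: state [8B, align 8] → 8
@8: id [2B, align 2] → 10
+6 pad (align 8)
@16: team [56B, align 8] → 72
@72: vy [2B, align 2] → 74
@74: ammo [2B, align 2] → 76

74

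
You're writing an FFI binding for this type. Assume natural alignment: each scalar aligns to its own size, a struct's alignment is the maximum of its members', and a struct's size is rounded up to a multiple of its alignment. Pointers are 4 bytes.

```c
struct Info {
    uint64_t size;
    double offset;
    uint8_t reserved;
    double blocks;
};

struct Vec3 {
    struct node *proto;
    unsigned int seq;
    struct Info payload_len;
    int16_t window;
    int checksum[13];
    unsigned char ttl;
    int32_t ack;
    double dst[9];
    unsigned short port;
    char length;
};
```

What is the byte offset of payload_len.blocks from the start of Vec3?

Info: size at 0 (size 8, align 8) → ends 8; offset at 8 (size 8, align 8) → ends 16; reserved at 16 (size 1, align 1) → ends 17; pad 7 to align 8 for blocks; blocks at 24 (size 8, align 8) → ends 32; total 32 bytes, alignment 8
proto at 0 (size 4, align 4) → ends 4
seq at 4 (size 4, align 4) → ends 8
payload_len at 8 (size 32, align 8) → ends 40
within Info: blocks at 24
8 + 24 = 32

32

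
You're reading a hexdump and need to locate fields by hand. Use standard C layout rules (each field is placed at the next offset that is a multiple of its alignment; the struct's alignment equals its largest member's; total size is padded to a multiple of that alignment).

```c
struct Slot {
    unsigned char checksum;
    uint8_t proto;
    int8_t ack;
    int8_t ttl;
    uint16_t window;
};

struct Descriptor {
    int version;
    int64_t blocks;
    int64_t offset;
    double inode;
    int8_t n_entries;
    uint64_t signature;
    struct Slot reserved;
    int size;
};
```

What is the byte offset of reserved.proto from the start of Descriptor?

Slot: checksum at 0 (size 1, align 1) → ends 1; proto at 1 (size 1, align 1) → ends 2; ack at 2 (size 1, align 1) → ends 3; ttl at 3 (size 1, align 1) → ends 4; window at 4 (size 2, align 2) → ends 6; total 6 bytes, alignment 2
version at 0 (size 4, align 4) → ends 4
pad 4 to align 8 for blocks
blocks at 8 (size 8, align 8) → ends 16
offset at 16 (size 8, align 8) → ends 24
inode at 24 (size 8, align 8) → ends 32
n_entries at 32 (size 1, align 1) → ends 33
pad 7 to align 8 for signature
signature at 40 (size 8, align 8) → ends 48
reserved at 48 (size 6, align 2) → ends 54
within Slot: proto at 1
48 + 1 = 49

49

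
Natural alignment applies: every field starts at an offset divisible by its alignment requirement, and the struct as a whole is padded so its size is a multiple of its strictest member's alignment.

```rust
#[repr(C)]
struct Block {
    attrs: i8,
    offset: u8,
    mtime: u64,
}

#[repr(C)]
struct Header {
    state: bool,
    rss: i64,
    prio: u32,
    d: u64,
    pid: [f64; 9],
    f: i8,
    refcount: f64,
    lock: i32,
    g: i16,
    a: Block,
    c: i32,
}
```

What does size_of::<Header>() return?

152 bytes

Block: @0: attrs [1B, align 1] → 1; @1: offset [1B, align 1] → 2; +6 pad (align 8); @8: mtime [8B, align 8] → 16; size 16, align 8
@0: state [1B, align 1] → 1
+7 pad (align 8)
@8: rss [8B, align 8] → 16
@16: prio [4B, align 4] → 20
+4 pad (align 8)
@24: d [8B, align 8] → 32
@32: pid [72B, align 8] → 104
@104: f [1B, align 1] → 105
+7 pad (align 8)
@112: refcount [8B, align 8] → 120
@120: lock [4B, align 4] → 124
@124: g [2B, align 2] → 126
+2 pad (align 8)
@128: a [16B, align 8] → 144
@144: c [4B, align 4] → 148
+4 tail pad (align 8)
size 152, align 8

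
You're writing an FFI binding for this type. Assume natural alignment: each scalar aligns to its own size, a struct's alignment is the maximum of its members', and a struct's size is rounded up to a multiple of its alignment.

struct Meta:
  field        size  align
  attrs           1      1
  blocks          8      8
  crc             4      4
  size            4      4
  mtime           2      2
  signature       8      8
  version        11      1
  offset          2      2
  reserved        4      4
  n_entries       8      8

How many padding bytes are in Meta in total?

@0: attrs [1B, align 1] → 1
+7 pad (align 8)
@8: blocks [8B, align 8] → 16
@16: crc [4B, align 4] → 20
@20: size [4B, align 4] → 24
@24: mtime [2B, align 2] → 26
+6 pad (align 8)
@32: signature [8B, align 8] → 40
@40: version [11B, align 1] → 51
+1 pad (align 2)
@52: offset [2B, align 2] → 54
+2 pad (align 4)
@56: reserved [4B, align 4] → 60
+4 pad (align 8)
@64: n_entries [8B, align 8] → 72
size 72, align 8
data bytes 52, size 72 → padding 20

20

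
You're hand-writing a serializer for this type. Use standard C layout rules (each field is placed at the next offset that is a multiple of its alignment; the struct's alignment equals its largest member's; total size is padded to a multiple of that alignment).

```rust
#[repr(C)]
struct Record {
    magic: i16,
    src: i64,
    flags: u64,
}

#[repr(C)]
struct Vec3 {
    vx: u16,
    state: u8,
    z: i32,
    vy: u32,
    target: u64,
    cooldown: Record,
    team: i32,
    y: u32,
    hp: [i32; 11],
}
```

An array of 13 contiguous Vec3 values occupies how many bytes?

Record: 0..2  magic  (2B, 2-aligned); 2..8  -- padding (6B); 8..16  src  (8B, 8-aligned); 16..24  flags  (8B, 8-aligned); sizeof = 24, alignof = 8
0..2  vx  (2B, 2-aligned)
2..3  state  (1B, 1-aligned)
3..4  -- padding (1B)
4..8  z  (4B, 4-aligned)
8..12  vy  (4B, 4-aligned)
12..16  -- padding (4B)
16..24  target  (8B, 8-aligned)
24..48  cooldown  (24B, 8-aligned)
48..52  team  (4B, 4-aligned)
52..56  y  (4B, 4-aligned)
56..100  hp  (44B, 4-aligned)
100..104  -- tail padding (4B)
sizeof = 104, alignof = 8
array of 13: 13 × 104 = 1352

1352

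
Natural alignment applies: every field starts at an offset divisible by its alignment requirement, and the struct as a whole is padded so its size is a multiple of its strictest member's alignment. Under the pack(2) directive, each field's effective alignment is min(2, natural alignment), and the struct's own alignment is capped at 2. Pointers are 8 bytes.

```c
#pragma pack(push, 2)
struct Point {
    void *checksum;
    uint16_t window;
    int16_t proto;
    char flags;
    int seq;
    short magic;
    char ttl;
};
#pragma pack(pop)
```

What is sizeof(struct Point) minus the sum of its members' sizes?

0..8  checksum  (8B, 2-aligned)
8..10  window  (2B, 2-aligned)
10..12  proto  (2B, 2-aligned)
12..13  flags  (1B, 1-aligned)
13..14  -- padding (1B)
14..18  seq  (4B, 2-aligned)
18..20  magic  (2B, 2-aligned)
20..21  ttl  (1B, 1-aligned)
21..22  -- tail padding (1B)
sizeof = 22, alignof = 2
data bytes 20, size 22 → padding 2

2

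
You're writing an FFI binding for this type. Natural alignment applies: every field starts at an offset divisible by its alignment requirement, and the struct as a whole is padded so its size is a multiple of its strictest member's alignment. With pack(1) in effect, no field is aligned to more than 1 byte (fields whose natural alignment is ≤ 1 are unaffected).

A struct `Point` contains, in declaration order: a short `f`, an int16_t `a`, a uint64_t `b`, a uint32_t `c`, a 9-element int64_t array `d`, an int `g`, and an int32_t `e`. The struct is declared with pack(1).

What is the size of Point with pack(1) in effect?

96

0..2  f  (2B, 1-aligned)
2..4  a  (2B, 1-aligned)
4..12  b  (8B, 1-aligned)
12..16  c  (4B, 1-aligned)
16..88  d  (72B, 1-aligned)
88..92  g  (4B, 1-aligned)
92..96  e  (4B, 1-aligned)
sizeof = 96, alignof = 1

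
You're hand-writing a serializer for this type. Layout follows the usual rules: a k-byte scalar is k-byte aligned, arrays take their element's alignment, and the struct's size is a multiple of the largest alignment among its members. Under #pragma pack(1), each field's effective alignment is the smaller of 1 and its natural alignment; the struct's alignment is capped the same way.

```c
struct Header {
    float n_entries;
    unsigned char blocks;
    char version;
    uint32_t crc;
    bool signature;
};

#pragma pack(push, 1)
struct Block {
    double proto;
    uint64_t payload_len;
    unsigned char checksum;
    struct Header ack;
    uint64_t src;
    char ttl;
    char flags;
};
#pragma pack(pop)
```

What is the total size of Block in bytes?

43 bytes

Header: @0: n_entries [4B, align 4] → 4; @4: blocks [1B, align 1] → 5; @5: version [1B, align 1] → 6; +2 pad (align 4); @8: crc [4B, align 4] → 12; @12: signature [1B, align 1] → 13; +3 tail pad (align 4); size 16, align 4
@0: proto [8B, align 1] → 8
@8: payload_len [8B, align 1] → 16
@16: checksum [1B, align 1] → 17
@17: ack [16B, align 1] → 33
@33: src [8B, align 1] → 41
@41: ttl [1B, align 1] → 42
@42: flags [1B, align 1] → 43
size 43, align 1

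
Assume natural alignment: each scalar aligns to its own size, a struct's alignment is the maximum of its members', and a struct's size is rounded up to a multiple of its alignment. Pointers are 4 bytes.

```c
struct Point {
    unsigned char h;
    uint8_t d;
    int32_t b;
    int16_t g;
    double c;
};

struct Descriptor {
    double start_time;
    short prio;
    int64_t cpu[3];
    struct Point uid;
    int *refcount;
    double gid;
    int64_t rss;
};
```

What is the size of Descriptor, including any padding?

Point: 0..1  h  (1B, 1-aligned); 1..2  d  (1B, 1-aligned); 2..4  -- padding (2B); 4..8  b  (4B, 4-aligned); 8..10  g  (2B, 2-aligned); 10..16  -- padding (6B); 16..24  c  (8B, 8-aligned); sizeof = 24, alignof = 8
0..8  start_time  (8B, 8-aligned)
8..10  prio  (2B, 2-aligned)
10..16  -- padding (6B)
16..40  cpu  (24B, 8-aligned)
40..64  uid  (24B, 8-aligned)
64..68  refcount  (4B, 4-aligned)
68..72  -- padding (4B)
72..80  gid  (8B, 8-aligned)
80..88  rss  (8B, 8-aligned)
sizeof = 88, alignof = 8

88 bytes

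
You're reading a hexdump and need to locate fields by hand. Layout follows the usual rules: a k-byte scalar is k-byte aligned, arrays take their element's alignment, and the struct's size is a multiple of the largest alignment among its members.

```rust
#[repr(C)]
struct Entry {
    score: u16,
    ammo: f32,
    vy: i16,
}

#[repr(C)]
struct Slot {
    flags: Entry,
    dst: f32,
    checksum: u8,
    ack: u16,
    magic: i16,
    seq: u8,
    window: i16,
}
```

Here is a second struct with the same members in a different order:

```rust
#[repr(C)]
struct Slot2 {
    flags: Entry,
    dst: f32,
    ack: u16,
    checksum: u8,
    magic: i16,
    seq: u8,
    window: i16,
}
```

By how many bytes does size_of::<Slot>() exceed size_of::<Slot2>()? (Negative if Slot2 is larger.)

0

Entry: score at 0 (size 2, align 2) → ends 2; pad 2 to align 4 for ammo; ammo at 4 (size 4, align 4) → ends 8; vy at 8 (size 2, align 2) → ends 10; tail pad 2 to reach multiple of 4; total 12 bytes, alignment 4
flags at 0 (size 12, align 4) → ends 12
dst at 12 (size 4, align 4) → ends 16
checksum at 16 (size 1, align 1) → ends 17
pad 1 to align 2 for ack
ack at 18 (size 2, align 2) → ends 20
magic at 20 (size 2, align 2) → ends 22
seq at 22 (size 1, align 1) → ends 23
pad 1 to align 2 for window
window at 24 (size 2, align 2) → ends 26
tail pad 2 to reach multiple of 4
total 28 bytes, alignment 4
— Slot2 —
flags at 0 (size 12, align 4) → ends 12
dst at 12 (size 4, align 4) → ends 16
ack at 16 (size 2, align 2) → ends 18
checksum at 18 (size 1, align 1) → ends 19
pad 1 to align 2 for magic
magic at 20 (size 2, align 2) → ends 22
seq at 22 (size 1, align 1) → ends 23
pad 1 to align 2 for window
window at 24 (size 2, align 2) → ends 26
tail pad 2 to reach multiple of 4
total 28 bytes, alignment 4
28 − 28 = 0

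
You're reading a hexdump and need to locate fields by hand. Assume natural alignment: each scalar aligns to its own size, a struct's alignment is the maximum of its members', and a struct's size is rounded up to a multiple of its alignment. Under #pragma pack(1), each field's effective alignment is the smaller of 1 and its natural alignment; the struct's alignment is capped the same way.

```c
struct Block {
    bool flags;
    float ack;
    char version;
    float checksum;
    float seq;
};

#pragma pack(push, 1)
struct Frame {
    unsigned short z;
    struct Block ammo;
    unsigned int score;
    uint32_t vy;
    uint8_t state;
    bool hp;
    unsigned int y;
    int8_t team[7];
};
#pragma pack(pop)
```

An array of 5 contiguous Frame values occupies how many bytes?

215

Block: @0: flags [1B, align 1] → 1; +3 pad (align 4); @4: ack [4B, align 4] → 8; @8: version [1B, align 1] → 9; +3 pad (align 4); @12: checksum [4B, align 4] → 16; @16: seq [4B, align 4] → 20; size 20, align 4
@0: z [2B, align 1] → 2
@2: ammo [20B, align 1] → 22
@22: score [4B, align 1] → 26
@26: vy [4B, align 1] → 30
@30: state [1B, align 1] → 31
@31: hp [1B, align 1] → 32
@32: y [4B, align 1] → 36
@36: team [7B, align 1] → 43
size 43, align 1
array of 5: 5 × 43 = 215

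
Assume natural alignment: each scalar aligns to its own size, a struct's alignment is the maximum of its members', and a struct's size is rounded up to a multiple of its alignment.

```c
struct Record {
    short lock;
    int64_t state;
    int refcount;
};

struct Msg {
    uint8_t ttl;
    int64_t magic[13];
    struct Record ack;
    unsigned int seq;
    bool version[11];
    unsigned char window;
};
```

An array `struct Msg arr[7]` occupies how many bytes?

Record: @0: lock [2B, align 2] → 2; +6 pad (align 8); @8: state [8B, align 8] → 16; @16: refcount [4B, align 4] → 20; +4 tail pad (align 8); size 24, align 8
@0: ttl [1B, align 1] → 1
+7 pad (align 8)
@8: magic [104B, align 8] → 112
@112: ack [24B, align 8] → 136
@136: seq [4B, align 4] → 140
@140: version [11B, align 1] → 151
@151: window [1B, align 1] → 152
size 152, align 8
array of 7: 7 × 152 = 1064

1064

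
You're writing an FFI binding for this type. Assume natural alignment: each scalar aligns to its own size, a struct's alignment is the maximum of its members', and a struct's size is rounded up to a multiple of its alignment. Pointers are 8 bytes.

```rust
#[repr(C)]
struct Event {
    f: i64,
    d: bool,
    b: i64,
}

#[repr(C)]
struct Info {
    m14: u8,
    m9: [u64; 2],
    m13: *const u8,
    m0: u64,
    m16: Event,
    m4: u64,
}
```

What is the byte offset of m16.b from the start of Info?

Event: f at 0 (size 8, align 8) → ends 8; d at 8 (size 1, align 1) → ends 9; pad 7 to align 8 for b; b at 16 (size 8, align 8) → ends 24; total 24 bytes, alignment 8
m14 at 0 (size 1, align 1) → ends 1
pad 7 to align 8 for m9
m9 at 8 (size 16, align 8) → ends 24
m13 at 24 (size 8, align 8) → ends 32
m0 at 32 (size 8, align 8) → ends 40
m16 at 40 (size 24, align 8) → ends 64
within Event: b at 16
40 + 16 = 56

56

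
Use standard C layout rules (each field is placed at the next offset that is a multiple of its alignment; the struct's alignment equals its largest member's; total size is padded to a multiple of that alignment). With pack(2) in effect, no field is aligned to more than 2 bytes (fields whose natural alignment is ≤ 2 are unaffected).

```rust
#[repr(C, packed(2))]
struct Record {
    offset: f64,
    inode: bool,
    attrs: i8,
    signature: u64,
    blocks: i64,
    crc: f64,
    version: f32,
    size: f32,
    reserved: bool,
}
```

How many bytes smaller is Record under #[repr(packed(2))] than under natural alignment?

12

natural layout:
  0..8  offset  (8B, 8-aligned)
  8..9  inode  (1B, 1-aligned)
  9..10  attrs  (1B, 1-aligned)
  10..16  -- padding (6B)
  16..24  signature  (8B, 8-aligned)
  24..32  blocks  (8B, 8-aligned)
  32..40  crc  (8B, 8-aligned)
  40..44  version  (4B, 4-aligned)
  44..48  size  (4B, 4-aligned)
  48..49  reserved  (1B, 1-aligned)
  49..56  -- tail padding (7B)
  sizeof = 56, alignof = 8
packed(2) layout:
  0..8  offset  (8B, 2-aligned)
  8..9  inode  (1B, 1-aligned)
  9..10  attrs  (1B, 1-aligned)
  10..18  signature  (8B, 2-aligned)
  18..26  blocks  (8B, 2-aligned)
  26..34  crc  (8B, 2-aligned)
  34..38  version  (4B, 2-aligned)
  38..42  size  (4B, 2-aligned)
  42..43  reserved  (1B, 1-aligned)
  43..44  -- tail padding (1B)
  sizeof = 44, alignof = 2
56 − 44 = 12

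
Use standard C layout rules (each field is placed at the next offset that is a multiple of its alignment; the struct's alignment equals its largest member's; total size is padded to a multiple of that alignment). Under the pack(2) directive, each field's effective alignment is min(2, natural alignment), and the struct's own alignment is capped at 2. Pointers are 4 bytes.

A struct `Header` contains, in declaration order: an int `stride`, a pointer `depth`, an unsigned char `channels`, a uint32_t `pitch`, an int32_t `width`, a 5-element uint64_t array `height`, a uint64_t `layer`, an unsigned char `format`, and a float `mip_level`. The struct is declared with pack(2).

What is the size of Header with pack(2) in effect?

72

stride at 0 (size 4, align 2) → ends 4
depth at 4 (size 4, align 2) → ends 8
channels at 8 (size 1, align 1) → ends 9
pad 1 to align 2 for pitch
pitch at 10 (size 4, align 2) → ends 14
width at 14 (size 4, align 2) → ends 18
height at 18 (size 40, align 2) → ends 58
layer at 58 (size 8, align 2) → ends 66
format at 66 (size 1, align 1) → ends 67
pad 1 to align 2 for mip_level
mip_level at 68 (size 4, align 2) → ends 72
total 72 bytes, alignment 2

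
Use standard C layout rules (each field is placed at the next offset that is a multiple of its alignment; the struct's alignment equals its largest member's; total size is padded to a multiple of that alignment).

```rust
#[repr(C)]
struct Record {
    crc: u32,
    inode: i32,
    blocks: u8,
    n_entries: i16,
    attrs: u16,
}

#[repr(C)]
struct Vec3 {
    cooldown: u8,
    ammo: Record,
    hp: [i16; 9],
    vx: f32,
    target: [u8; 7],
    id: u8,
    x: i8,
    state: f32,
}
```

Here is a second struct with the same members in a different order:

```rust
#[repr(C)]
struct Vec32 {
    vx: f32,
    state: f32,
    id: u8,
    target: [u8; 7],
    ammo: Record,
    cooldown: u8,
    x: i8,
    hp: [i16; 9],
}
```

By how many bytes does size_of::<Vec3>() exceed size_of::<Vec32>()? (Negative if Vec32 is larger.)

8

Record: crc at 0 (size 4, align 4) → ends 4; inode at 4 (size 4, align 4) → ends 8; blocks at 8 (size 1, align 1) → ends 9; pad 1 to align 2 for n_entries; n_entries at 10 (size 2, align 2) → ends 12; attrs at 12 (size 2, align 2) → ends 14; tail pad 2 to reach multiple of 4; total 16 bytes, alignment 4
cooldown at 0 (size 1, align 1) → ends 1
pad 3 to align 4 for ammo
ammo at 4 (size 16, align 4) → ends 20
hp at 20 (size 18, align 2) → ends 38
pad 2 to align 4 for vx
vx at 40 (size 4, align 4) → ends 44
target at 44 (size 7, align 1) → ends 51
id at 51 (size 1, align 1) → ends 52
x at 52 (size 1, align 1) → ends 53
pad 3 to align 4 for state
state at 56 (size 4, align 4) → ends 60
total 60 bytes, alignment 4
— Vec32 —
vx at 0 (size 4, align 4) → ends 4
state at 4 (size 4, align 4) → ends 8
id at 8 (size 1, align 1) → ends 9
target at 9 (size 7, align 1) → ends 16
ammo at 16 (size 16, align 4) → ends 32
cooldown at 32 (size 1, align 1) → ends 33
x at 33 (size 1, align 1) → ends 34
hp at 34 (size 18, align 2) → ends 52
total 52 bytes, alignment 4
60 − 52 = 8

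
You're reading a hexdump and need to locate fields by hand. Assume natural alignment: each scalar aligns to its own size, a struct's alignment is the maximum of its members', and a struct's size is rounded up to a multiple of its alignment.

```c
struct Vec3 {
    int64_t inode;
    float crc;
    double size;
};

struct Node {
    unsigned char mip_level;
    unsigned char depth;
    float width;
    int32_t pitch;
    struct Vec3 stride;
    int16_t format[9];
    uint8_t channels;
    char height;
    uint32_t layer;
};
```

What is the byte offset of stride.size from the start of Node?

Vec3: inode at 0 (size 8, align 8) → ends 8; crc at 8 (size 4, align 4) → ends 12; pad 4 to align 8 for size; size at 16 (size 8, align 8) → ends 24; total 24 bytes, alignment 8
mip_level at 0 (size 1, align 1) → ends 1
depth at 1 (size 1, align 1) → ends 2
pad 2 to align 4 for width
width at 4 (size 4, align 4) → ends 8
pitch at 8 (size 4, align 4) → ends 12
pad 4 to align 8 for stride
stride at 16 (size 24, align 8) → ends 40
within Vec3: size at 16
16 + 16 = 32

32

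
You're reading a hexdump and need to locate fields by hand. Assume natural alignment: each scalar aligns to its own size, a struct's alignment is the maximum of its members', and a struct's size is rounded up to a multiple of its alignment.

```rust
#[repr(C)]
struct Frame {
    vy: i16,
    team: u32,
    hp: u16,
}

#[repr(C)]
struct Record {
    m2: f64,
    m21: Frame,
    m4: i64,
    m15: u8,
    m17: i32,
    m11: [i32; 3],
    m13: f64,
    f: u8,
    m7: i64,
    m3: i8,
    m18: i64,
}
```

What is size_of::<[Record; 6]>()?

Frame: vy at 0 (size 2, align 2) → ends 2; pad 2 to align 4 for team; team at 4 (size 4, align 4) → ends 8; hp at 8 (size 2, align 2) → ends 10; tail pad 2 to reach multiple of 4; total 12 bytes, alignment 4
m2 at 0 (size 8, align 8) → ends 8
m21 at 8 (size 12, align 4) → ends 20
pad 4 to align 8 for m4
m4 at 24 (size 8, align 8) → ends 32
m15 at 32 (size 1, align 1) → ends 33
pad 3 to align 4 for m17
m17 at 36 (size 4, align 4) → ends 40
m11 at 40 (size 12, align 4) → ends 52
pad 4 to align 8 for m13
m13 at 56 (size 8, align 8) → ends 64
f at 64 (size 1, align 1) → ends 65
pad 7 to align 8 for m7
m7 at 72 (size 8, align 8) → ends 80
m3 at 80 (size 1, align 1) → ends 81
pad 7 to align 8 for m18
m18 at 88 (size 8, align 8) → ends 96
total 96 bytes, alignment 8
array of 6: 6 × 96 = 576

576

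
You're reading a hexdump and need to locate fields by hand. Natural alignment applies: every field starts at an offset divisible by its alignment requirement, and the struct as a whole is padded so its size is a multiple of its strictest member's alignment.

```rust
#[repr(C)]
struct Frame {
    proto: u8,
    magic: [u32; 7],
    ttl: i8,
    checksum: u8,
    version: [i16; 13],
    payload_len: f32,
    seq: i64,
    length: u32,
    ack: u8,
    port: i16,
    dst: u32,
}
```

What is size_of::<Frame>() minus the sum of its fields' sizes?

@0: proto [1B, align 1] → 1
+3 pad (align 4)
@4: magic [28B, align 4] → 32
@32: ttl [1B, align 1] → 33
@33: checksum [1B, align 1] → 34
@34: version [26B, align 2] → 60
@60: payload_len [4B, align 4] → 64
@64: seq [8B, align 8] → 72
@72: length [4B, align 4] → 76
@76: ack [1B, align 1] → 77
+1 pad (align 2)
@78: port [2B, align 2] → 80
@80: dst [4B, align 4] → 84
+4 tail pad (align 8)
size 88, align 8
data bytes 80, size 88 → padding 8

8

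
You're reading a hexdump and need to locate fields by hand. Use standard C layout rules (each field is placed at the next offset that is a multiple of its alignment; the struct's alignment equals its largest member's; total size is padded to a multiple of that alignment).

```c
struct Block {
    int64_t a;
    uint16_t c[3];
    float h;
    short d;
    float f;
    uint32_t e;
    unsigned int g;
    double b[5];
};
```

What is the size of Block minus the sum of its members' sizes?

a at 0 (size 8, align 8) → ends 8
c at 8 (size 6, align 2) → ends 14
pad 2 to align 4 for h
h at 16 (size 4, align 4) → ends 20
d at 20 (size 2, align 2) → ends 22
pad 2 to align 4 for f
f at 24 (size 4, align 4) → ends 28
e at 28 (size 4, align 4) → ends 32
g at 32 (size 4, align 4) → ends 36
pad 4 to align 8 for b
b at 40 (size 40, align 8) → ends 80
total 80 bytes, alignment 8
data bytes 72, size 80 → padding 8

8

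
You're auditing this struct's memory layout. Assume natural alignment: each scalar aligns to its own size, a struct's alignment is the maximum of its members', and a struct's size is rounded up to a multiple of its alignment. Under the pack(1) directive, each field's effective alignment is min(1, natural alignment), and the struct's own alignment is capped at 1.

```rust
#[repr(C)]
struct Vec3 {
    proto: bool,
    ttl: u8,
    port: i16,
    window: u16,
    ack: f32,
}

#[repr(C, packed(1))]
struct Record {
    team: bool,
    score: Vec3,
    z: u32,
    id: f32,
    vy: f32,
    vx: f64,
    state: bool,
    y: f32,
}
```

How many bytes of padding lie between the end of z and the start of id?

0

Vec3: 0..1  proto  (1B, 1-aligned); 1..2  ttl  (1B, 1-aligned); 2..4  port  (2B, 2-aligned); 4..6  window  (2B, 2-aligned); 6..8  -- padding (2B); 8..12  ack  (4B, 4-aligned); sizeof = 12, alignof = 4
0..1  team  (1B, 1-aligned)
1..13  score  (12B, 1-aligned)
13..17  z  (4B, 1-aligned)
17..21  id  (4B, 1-aligned)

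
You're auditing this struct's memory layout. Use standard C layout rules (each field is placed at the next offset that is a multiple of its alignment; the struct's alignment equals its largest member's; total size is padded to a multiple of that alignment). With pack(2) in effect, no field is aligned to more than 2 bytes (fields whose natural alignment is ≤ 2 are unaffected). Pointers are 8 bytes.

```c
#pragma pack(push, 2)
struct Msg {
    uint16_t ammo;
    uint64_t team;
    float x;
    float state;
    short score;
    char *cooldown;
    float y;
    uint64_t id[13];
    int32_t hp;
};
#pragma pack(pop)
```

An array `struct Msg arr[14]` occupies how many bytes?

0..2  ammo  (2B, 2-aligned)
2..10  team  (8B, 2-aligned)
10..14  x  (4B, 2-aligned)
14..18  state  (4B, 2-aligned)
18..20  score  (2B, 2-aligned)
20..28  cooldown  (8B, 2-aligned)
28..32  y  (4B, 2-aligned)
32..136  id  (104B, 2-aligned)
136..140  hp  (4B, 2-aligned)
sizeof = 140, alignof = 2
array of 14: 14 × 140 = 1960

1960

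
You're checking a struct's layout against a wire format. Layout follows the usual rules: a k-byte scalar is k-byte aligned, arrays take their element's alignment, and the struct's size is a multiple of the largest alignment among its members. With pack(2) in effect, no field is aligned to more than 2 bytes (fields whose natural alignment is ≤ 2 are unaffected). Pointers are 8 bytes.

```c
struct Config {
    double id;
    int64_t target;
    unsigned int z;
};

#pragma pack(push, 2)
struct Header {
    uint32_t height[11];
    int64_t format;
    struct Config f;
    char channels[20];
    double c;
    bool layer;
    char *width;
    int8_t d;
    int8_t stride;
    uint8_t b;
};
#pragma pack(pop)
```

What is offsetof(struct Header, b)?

116

Config: 0..8  id  (8B, 8-aligned); 8..16  target  (8B, 8-aligned); 16..20  z  (4B, 4-aligned); 20..24  -- tail padding (4B); sizeof = 24, alignof = 8
0..44  height  (44B, 2-aligned)
44..52  format  (8B, 2-aligned)
52..76  f  (24B, 2-aligned)
76..96  channels  (20B, 1-aligned)
96..104  c  (8B, 2-aligned)
104..105  layer  (1B, 1-aligned)
105..106  -- padding (1B)
106..114  width  (8B, 2-aligned)
114..115  d  (1B, 1-aligned)
115..116  stride  (1B, 1-aligned)
116..117  b  (1B, 1-aligned)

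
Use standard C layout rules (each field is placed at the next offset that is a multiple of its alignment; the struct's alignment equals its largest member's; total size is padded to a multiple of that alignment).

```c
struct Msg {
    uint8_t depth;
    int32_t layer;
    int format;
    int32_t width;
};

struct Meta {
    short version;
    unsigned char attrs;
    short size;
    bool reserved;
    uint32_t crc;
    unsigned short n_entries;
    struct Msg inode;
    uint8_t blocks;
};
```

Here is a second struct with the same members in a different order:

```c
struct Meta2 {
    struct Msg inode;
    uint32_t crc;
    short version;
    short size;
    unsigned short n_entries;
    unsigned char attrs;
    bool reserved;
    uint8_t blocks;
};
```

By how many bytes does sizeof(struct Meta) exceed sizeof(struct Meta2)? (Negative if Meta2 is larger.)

Msg: 0..1  depth  (1B, 1-aligned); 1..4  -- padding (3B); 4..8  layer  (4B, 4-aligned); 8..12  format  (4B, 4-aligned); 12..16  width  (4B, 4-aligned); sizeof = 16, alignof = 4
0..2  version  (2B, 2-aligned)
2..3  attrs  (1B, 1-aligned)
3..4  -- padding (1B)
4..6  size  (2B, 2-aligned)
6..7  reserved  (1B, 1-aligned)
7..8  -- padding (1B)
8..12  crc  (4B, 4-aligned)
12..14  n_entries  (2B, 2-aligned)
14..16  -- padding (2B)
16..32  inode  (16B, 4-aligned)
32..33  blocks  (1B, 1-aligned)
33..36  -- tail padding (3B)
sizeof = 36, alignof = 4
— Meta2 —
0..16  inode  (16B, 4-aligned)
16..20  crc  (4B, 4-aligned)
20..22  version  (2B, 2-aligned)
22..24  size  (2B, 2-aligned)
24..26  n_entries  (2B, 2-aligned)
26..27  attrs  (1B, 1-aligned)
27..28  reserved  (1B, 1-aligned)
28..29  blocks  (1B, 1-aligned)
29..32  -- tail padding (3B)
sizeof = 32, alignof = 4
36 − 32 = 4

4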